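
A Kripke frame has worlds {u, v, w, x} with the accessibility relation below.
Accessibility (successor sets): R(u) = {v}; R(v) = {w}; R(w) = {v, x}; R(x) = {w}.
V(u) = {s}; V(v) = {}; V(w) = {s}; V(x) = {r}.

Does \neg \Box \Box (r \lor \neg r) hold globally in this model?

No

Let φ = \neg \Box \Box (r \lor \neg r). Evaluate φ at each world:
  u (successors {v}): φ is false.
  v (successors {w}): φ is false.
  w (successors {v, x}): φ is false.
  x (successors {w}): φ is false.
Detail at u (counterexample):
  At u: \Box \Box (r \lor \neg r) is true, so \neg \Box \Box (r \lor \neg r) is false.
    At u: \Box \Box (r \lor \neg r) requires \Box (r \lor \neg r) at every successor {v}.
      At v: \Box (r \lor \neg r) is true.
    So \Box \Box (r \lor \neg r) is true at u.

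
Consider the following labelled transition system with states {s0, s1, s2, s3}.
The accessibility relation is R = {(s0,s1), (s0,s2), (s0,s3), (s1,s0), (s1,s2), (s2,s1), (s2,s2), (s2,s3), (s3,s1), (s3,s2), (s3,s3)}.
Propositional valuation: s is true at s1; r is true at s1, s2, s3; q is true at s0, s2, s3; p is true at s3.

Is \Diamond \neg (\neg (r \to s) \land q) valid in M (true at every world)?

Yes

Let φ = \Diamond \neg (\neg (r \to s) \land q). Evaluate φ at each world:
  s0 (successors {s1, s2, s3}): φ is true.
  s1 (successors {s0, s2}): φ is true.
  s2 (successors {s1, s2, s3}): φ is true.
  s3 (successors {s1, s2, s3}): φ is true.
For instance, at s2:
  At s2: \Diamond \neg (\neg (r \to s) \land q) requires \neg (\neg (r \to s) \land q) at some successor in {s1, s2, s3}.
    \neg (\neg (r \to s) \land q) holds at s1, so \Diamond \neg (\neg (r \to s) \land q) is true at s2.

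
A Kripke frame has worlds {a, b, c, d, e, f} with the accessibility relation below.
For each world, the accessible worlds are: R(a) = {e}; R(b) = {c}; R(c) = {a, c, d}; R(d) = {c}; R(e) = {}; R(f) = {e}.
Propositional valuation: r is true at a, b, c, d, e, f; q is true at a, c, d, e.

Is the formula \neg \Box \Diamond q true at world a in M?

Yes

At a: \Box \Diamond q is false, so \neg \Box \Diamond q is true.
  At a: \Box \Diamond q requires \Diamond q at every successor {e}.
    \Diamond q fails at e, so \Box \Diamond q is false at a.
      At e: no accessible worlds, so \Diamond q is false.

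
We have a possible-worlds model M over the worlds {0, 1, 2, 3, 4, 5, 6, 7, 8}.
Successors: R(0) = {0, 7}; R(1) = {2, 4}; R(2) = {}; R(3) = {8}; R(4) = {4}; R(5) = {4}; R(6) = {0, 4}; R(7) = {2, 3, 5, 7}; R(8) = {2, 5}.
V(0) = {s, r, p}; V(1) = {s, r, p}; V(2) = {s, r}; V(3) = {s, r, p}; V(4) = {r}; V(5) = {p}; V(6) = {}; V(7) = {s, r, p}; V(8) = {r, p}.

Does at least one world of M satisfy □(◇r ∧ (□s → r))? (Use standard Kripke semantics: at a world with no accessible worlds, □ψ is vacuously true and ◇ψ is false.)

Yes

Let φ = □(◇r ∧ (□s → r)). Evaluate φ at each world:
  0 (successors {0, 7}): φ is true.
  1 (successors {2, 4}): φ is false.
  2 (successors ∅): φ is true.
  3 (successors {8}): φ is true.
  4 (successors {4}): φ is true.
  5 (successors {4}): φ is true.
  6 (successors {0, 4}): φ is true.
  7 (successors {2, 3, 5, 7}): φ is false.
  8 (successors {2, 5}): φ is false.
Detail at 0 (witness):
  At 0: □(◇r ∧ (□s → r)) requires ◇r ∧ (□s → r) at every successor {0, 7}.
      At 0: ◇r is true, □s → r is true, so ◇r ∧ (□s → r) is true.
      At 7: ◇r is true, □s → r is true, so ◇r ∧ (□s → r) is true.
  So □(◇r ∧ (□s → r)) is true at 0.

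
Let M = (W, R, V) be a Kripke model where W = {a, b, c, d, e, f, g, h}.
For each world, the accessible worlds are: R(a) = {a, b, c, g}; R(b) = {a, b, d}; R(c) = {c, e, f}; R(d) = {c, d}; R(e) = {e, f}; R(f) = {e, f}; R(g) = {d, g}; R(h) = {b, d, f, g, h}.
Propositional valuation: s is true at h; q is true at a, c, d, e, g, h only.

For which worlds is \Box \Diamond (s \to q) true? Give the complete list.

a, b, c, d, e, f, g, h

Recall that \Box ψ holds at a world iff ψ holds at every accessible world, and \Diamond ψ holds iff ψ holds at some accessible world.
Let φ = \Box \Diamond (s \to q). Evaluate φ at each world:
  a (successors {a, b, c, g}): φ is true.
  b (successors {a, b, d}): φ is true.
  c (successors {c, e, f}): φ is true.
  d (successors {c, d}): φ is true.
  e (successors {e, f}): φ is true.
  f (successors {e, f}): φ is true.
  g (successors {d, g}): φ is true.
  h (successors {b, d, f, g, h}): φ is true.
For instance, at h:
  At h: \Box \Diamond (s \to q) requires \Diamond (s \to q) at every successor {b, d, f, g, h}.
    At b: \Diamond (s \to q) is true.
    At d: \Diamond (s \to q) is true.
    At f: \Diamond (s \to q) is true.
    At g: \Diamond (s \to q) is true.
    At h: \Diamond (s \to q) is true.
  So \Box \Diamond (s \to q) is true at h.
Satisfying worlds: {a, b, c, d, e, f, g, h}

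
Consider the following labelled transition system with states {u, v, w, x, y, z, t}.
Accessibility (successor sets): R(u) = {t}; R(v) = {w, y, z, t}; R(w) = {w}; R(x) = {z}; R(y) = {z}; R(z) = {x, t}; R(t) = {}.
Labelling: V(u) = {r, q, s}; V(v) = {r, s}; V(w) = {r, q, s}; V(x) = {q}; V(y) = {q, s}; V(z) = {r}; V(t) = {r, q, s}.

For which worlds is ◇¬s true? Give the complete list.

Let φ = ◇¬s. Evaluate φ at each world:
  u (successors {t}): φ is false.
  v (successors {w, y, z, t}): φ is true.
  w (successors {w}): φ is false.
  x (successors {z}): φ is true.
  y (successors {z}): φ is true.
  z (successors {x, t}): φ is true.
  t (successors ∅): φ is false.
For instance, at w:
  At w: ◇¬s requires ¬s at some successor in {w}.
    At w: ¬s is false.
  So ◇¬s is false at w.
Satisfying worlds: {v, x, y, z}

v, x, y, z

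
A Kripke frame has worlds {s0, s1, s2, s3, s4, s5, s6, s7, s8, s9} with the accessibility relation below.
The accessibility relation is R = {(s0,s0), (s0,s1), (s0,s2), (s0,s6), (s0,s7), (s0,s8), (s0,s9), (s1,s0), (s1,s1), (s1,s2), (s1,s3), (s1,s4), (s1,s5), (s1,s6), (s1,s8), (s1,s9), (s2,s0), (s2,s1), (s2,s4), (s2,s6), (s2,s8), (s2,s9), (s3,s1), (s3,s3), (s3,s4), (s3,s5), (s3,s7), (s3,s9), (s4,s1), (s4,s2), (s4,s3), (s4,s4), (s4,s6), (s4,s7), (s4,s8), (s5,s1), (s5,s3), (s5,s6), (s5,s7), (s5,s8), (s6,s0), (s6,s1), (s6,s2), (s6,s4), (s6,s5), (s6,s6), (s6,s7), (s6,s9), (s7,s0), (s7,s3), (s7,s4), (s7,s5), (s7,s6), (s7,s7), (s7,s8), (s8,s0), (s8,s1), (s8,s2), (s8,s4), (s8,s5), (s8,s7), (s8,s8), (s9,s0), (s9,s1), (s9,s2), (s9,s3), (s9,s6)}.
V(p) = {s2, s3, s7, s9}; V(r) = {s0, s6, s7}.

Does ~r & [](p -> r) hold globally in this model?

No

Let φ = ~r & [](p -> r). Evaluate φ at each world:
  s0 (successors {s0, s1, s2, s6, s7, s8, s9}): φ is false.
  s1 (successors {s0, s1, s2, s3, s4, s5, s6, s8, s9}): φ is false.
  s2 (successors {s0, s1, s4, s6, s8, s9}): φ is false.
  s3 (successors {s1, s3, s4, s5, s7, s9}): φ is false.
  s4 (successors {s1, s2, s3, s4, s6, s7, s8}): φ is false.
  s5 (successors {s1, s3, s6, s7, s8}): φ is false.
  s6 (successors {s0, s1, s2, s4, s5, s6, s7, s9}): φ is false.
  s7 (successors {s0, s3, s4, s5, s6, s7, s8}): φ is false.
  s8 (successors {s0, s1, s2, s4, s5, s7, s8}): φ is false.
  s9 (successors {s0, s1, s2, s3, s6}): φ is false.
Detail at s0 (counterexample):
  At s0: ~r is false, [](p -> r) is false, so ~r & [](p -> r) is false.
    At s0: [](p -> r) requires p -> r at every successor {s0, s1, s2, s6, s7, s8, s9}.
      p -> r fails at s2, so [](p -> r) is false at s0.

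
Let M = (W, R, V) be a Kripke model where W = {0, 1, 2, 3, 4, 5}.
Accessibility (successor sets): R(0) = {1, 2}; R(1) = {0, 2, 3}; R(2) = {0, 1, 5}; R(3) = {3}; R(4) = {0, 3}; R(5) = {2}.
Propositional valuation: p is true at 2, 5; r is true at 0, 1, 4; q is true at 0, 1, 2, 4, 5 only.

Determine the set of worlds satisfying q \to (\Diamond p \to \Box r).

Let φ = q \to (\Diamond p \to \Box r). Evaluate φ at each world:
  0 (successors {1, 2}): φ is false.
  1 (successors {0, 2, 3}): φ is false.
  2 (successors {0, 1, 5}): φ is false.
  3 (successors {3}): φ is true.
  4 (successors {0, 3}): φ is true.
  5 (successors {2}): φ is false.
For instance, at 1:
  At 1: q is true, \Diamond p \to \Box r is false, so q \to (\Diamond p \to \Box r) is false.
    At 1: \Diamond p is true, \Box r is false, so \Diamond p \to \Box r is false.
      At 1: \Diamond p requires p at some successor in {0, 2, 3}.
        p holds at 2, so \Diamond p is true at 1.
      At 1: \Box r requires r at every successor {0, 2, 3}.
        r fails at 2, so \Box r is false at 1.
Satisfying worlds: {3, 4}

3, 4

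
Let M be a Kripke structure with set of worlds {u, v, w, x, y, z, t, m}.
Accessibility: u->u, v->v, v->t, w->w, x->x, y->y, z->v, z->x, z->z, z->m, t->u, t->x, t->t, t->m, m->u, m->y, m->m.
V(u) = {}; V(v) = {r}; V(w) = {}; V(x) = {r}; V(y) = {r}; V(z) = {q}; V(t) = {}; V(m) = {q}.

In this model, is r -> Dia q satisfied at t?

At t: r is false, Dia q is true, so r -> Dia q is true.
  At t: Dia q requires q at some successor in {u, x, t, m}.
    q holds at m, so Dia q is true at t.

Yes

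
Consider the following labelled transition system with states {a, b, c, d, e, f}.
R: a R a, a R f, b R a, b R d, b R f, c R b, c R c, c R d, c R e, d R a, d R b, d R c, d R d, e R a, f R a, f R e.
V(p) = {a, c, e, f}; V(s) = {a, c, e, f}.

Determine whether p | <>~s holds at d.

At d: p is false, <>~s is true, so p | <>~s is true.
  At d: <>~s requires ~s at some successor in {a, b, c, d}.
    ~s holds at b, so <>~s is true at d.

Yes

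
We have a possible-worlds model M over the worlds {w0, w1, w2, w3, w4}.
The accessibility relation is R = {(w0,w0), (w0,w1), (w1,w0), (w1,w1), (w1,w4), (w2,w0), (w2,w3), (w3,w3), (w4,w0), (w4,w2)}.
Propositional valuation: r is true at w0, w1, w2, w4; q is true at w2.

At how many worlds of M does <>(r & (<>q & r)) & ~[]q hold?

Let φ = <>(r & (<>q & r)) & ~[]q. Evaluate φ at each world:
  w0 (successors {w0, w1}): φ is false.
  w1 (successors {w0, w1, w4}): φ is true.
  w2 (successors {w0, w3}): φ is false.
  w3 (successors {w3}): φ is false.
  w4 (successors {w0, w2}): φ is false.
For instance, at w3:
  At w3: <>(r & (<>q & r)) is false, ~[]q is true, so <>(r & (<>q & r)) & ~[]q is false.
    At w3: <>(r & (<>q & r)) requires r & (<>q & r) at some successor in {w3}.
      At w3: r & (<>q & r) is false.
    So <>(r & (<>q & r)) is false at w3.
    At w3: []q is false, so ~[]q is true.
      At w3: []q requires q at every successor {w3}.
        q fails at w3, so []q is false at w3.
Satisfying worlds: {w1}

1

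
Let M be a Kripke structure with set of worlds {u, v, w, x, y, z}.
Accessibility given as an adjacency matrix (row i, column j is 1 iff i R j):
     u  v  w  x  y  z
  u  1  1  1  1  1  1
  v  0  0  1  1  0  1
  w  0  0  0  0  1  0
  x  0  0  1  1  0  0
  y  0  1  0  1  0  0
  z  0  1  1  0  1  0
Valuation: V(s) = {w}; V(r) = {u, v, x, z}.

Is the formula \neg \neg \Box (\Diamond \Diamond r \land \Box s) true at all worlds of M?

Let φ = \neg \neg \Box (\Diamond \Diamond r \land \Box s). Evaluate φ at each world:
  u (successors {u, v, w, x, y, z}): φ is false.
  v (successors {w, x, z}): φ is false.
  w (successors {y}): φ is false.
  x (successors {w, x}): φ is false.
  y (successors {v, x}): φ is false.
  z (successors {v, w, y}): φ is false.
Detail at u (counterexample):
  At u: \neg \Box (\Diamond \Diamond r \land \Box s) is true, so \neg \neg \Box (\Diamond \Diamond r \land \Box s) is false.
    At u: \Box (\Diamond \Diamond r \land \Box s) is false, so \neg \Box (\Diamond \Diamond r \land \Box s) is true.
      At u: \Box (\Diamond \Diamond r \land \Box s) requires \Diamond \Diamond r \land \Box s at every successor {u, v, w, x, y, z}.
        \Diamond \Diamond r \land \Box s fails at u, so \Box (\Diamond \Diamond r \land \Box s) is false at u.

No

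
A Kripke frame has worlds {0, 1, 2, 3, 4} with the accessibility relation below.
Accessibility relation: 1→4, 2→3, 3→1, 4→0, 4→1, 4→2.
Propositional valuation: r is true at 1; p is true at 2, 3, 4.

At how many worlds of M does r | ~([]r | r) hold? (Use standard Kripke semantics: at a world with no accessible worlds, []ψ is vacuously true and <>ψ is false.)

3

Let φ = r | ~([]r | r). Evaluate φ at each world:
  0 (successors ∅): φ is false.
  1 (successors {4}): φ is true.
  2 (successors {3}): φ is true.
  3 (successors {1}): φ is false.
  4 (successors {0, 1, 2}): φ is true.
For instance, at 3:
  At 3: r is false, ~([]r | r) is false, so r | ~([]r | r) is false.
    At 3: []r | r is true, so ~([]r | r) is false.
      At 3: []r is true, r is false, so []r | r is true.
Satisfying worlds: {1, 2, 4}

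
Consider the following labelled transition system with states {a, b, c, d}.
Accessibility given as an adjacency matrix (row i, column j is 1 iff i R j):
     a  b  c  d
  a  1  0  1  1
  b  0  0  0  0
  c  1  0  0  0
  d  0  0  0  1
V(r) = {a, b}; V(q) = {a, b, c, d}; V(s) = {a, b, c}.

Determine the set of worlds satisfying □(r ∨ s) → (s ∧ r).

Let φ = □(r ∨ s) → (s ∧ r). Evaluate φ at each world:
  a (successors {a, c, d}): φ is true.
  b (successors ∅): φ is true.
  c (successors {a}): φ is false.
  d (successors {d}): φ is true.
For instance, at a:
  At a: □(r ∨ s) is false, s ∧ r is true, so □(r ∨ s) → (s ∧ r) is true.
    At a: □(r ∨ s) requires r ∨ s at every successor {a, c, d}.
      r ∨ s fails at d, so □(r ∨ s) is false at a.
Satisfying worlds: {a, b, d}

a, b, d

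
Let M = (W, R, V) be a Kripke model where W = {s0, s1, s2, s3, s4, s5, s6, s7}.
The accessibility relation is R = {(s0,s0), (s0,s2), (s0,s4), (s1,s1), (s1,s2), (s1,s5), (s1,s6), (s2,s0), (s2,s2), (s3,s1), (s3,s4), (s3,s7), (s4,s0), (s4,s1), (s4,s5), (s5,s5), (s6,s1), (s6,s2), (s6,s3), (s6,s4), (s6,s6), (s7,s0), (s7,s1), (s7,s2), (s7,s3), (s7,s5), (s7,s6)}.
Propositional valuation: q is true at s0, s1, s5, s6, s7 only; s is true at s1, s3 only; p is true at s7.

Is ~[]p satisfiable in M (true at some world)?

Yes

Let φ = ~[]p. Evaluate φ at each world:
  s0 (successors {s0, s2, s4}): φ is true.
  s1 (successors {s1, s2, s5, s6}): φ is true.
  s2 (successors {s0, s2}): φ is true.
  s3 (successors {s1, s4, s7}): φ is true.
  s4 (successors {s0, s1, s5}): φ is true.
  s5 (successors {s5}): φ is true.
  s6 (successors {s1, s2, s3, s4, s6}): φ is true.
  s7 (successors {s0, s1, s2, s3, s5, s6}): φ is true.
Detail at s0 (witness):
  At s0: []p is false, so ~[]p is true.
    At s0: []p requires p at every successor {s0, s2, s4}.
      p fails at s0, so []p is false at s0.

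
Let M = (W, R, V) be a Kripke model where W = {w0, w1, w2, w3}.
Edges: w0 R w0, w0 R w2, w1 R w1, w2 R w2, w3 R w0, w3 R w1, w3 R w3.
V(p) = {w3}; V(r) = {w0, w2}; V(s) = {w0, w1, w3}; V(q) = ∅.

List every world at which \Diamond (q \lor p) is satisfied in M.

w3

Let φ = \Diamond (q \lor p). Evaluate φ at each world:
  w0 (successors {w0, w2}): φ is false.
  w1 (successors {w1}): φ is false.
  w2 (successors {w2}): φ is false.
  w3 (successors {w0, w1, w3}): φ is true.
For instance, at w3:
  At w3: \Diamond (q \lor p) requires q \lor p at some successor in {w0, w1, w3}.
    q \lor p holds at w3, so \Diamond (q \lor p) is true at w3.
Satisfying worlds: {w3}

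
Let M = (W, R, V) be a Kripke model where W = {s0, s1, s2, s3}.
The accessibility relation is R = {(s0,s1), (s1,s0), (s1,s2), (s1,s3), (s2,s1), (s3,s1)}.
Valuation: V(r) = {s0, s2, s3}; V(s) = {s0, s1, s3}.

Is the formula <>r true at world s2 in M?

No

Recall that <>ψ holds at a world iff ψ holds at some accessible world.
At s2: <>r requires r at some successor in {s1}.
  At s1: r is false.
So <>r is false at s2.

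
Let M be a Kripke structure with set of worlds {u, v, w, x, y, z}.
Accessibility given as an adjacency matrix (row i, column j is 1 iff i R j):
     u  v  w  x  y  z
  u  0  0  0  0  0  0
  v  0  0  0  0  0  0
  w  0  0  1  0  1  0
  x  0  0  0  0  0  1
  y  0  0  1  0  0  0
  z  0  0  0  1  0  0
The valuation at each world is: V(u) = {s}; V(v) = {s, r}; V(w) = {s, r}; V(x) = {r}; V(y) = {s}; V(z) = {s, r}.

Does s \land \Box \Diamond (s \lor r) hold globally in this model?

No

Let φ = s \land \Box \Diamond (s \lor r). Evaluate φ at each world:
  u (successors ∅): φ is true.
  v (successors ∅): φ is true.
  w (successors {w, y}): φ is true.
  x (successors {z}): φ is false.
  y (successors {w}): φ is true.
  z (successors {x}): φ is true.
Detail at x (counterexample):
  At x: s is false, \Box \Diamond (s \lor r) is true, so s \land \Box \Diamond (s \lor r) is false.
    At x: \Box \Diamond (s \lor r) requires \Diamond (s \lor r) at every successor {z}.
      At z: \Diamond (s \lor r) is true.
    So \Box \Diamond (s \lor r) is true at x.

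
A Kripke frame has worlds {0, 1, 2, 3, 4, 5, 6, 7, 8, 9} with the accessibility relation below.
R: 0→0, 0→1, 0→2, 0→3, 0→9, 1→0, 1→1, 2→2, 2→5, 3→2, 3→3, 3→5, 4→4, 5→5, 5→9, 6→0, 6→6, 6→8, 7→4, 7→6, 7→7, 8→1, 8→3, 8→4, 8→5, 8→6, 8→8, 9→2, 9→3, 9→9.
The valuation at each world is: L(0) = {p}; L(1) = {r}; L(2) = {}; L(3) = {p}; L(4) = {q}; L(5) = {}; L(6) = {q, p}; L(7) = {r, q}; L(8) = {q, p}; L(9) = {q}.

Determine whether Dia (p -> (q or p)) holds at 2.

At 2: Dia (p -> (q or p)) requires p -> (q or p) at some successor in {2, 5}.
  p -> (q or p) holds at 2, so Dia (p -> (q or p)) is true at 2.

Yes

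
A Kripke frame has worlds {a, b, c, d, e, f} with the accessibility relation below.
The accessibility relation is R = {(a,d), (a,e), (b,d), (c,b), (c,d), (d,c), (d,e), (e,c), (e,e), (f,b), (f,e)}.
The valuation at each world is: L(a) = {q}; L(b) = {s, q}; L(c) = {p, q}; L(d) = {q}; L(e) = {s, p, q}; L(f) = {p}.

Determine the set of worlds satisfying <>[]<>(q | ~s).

a, b, c, d, e, f

Recall that []ψ holds at a world iff ψ holds at every accessible world, and <>ψ holds iff ψ holds at some accessible world.
Let φ = <>[]<>(q | ~s). Evaluate φ at each world:
  a (successors {d, e}): φ is true.
  b (successors {d}): φ is true.
  c (successors {b, d}): φ is true.
  d (successors {c, e}): φ is true.
  e (successors {c, e}): φ is true.
  f (successors {b, e}): φ is true.
For instance, at b:
  At b: <>[]<>(q | ~s) requires []<>(q | ~s) at some successor in {d}.
    []<>(q | ~s) holds at d, so <>[]<>(q | ~s) is true at b.
      At d: []<>(q | ~s) requires <>(q | ~s) at every successor {c, e}.
        At c: <>(q | ~s) is true.
        At e: <>(q | ~s) is true.
      So []<>(q | ~s) is true at d.
Satisfying worlds: {a, b, c, d, e, f}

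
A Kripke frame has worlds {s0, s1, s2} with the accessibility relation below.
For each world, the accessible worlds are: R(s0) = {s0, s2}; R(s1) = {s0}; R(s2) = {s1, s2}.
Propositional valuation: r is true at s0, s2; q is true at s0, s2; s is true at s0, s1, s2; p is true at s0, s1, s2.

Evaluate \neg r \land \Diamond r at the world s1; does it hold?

At s1: \neg r is true, \Diamond r is true, so \neg r \land \Diamond r is true.
  At s1: \Diamond r requires r at some successor in {s0}.
    r holds at s0, so \Diamond r is true at s1.

Yes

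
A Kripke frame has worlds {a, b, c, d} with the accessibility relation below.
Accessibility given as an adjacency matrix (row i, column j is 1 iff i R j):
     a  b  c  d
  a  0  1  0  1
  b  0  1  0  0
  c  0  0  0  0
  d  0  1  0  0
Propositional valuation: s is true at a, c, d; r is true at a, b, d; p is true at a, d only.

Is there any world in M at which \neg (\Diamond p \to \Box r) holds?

No

Let φ = \neg (\Diamond p \to \Box r). Evaluate φ at each world:
  a (successors {b, d}): φ is false.
  b (successors {b}): φ is false.
  c (successors ∅): φ is false.
  d (successors {b}): φ is false.
For instance, at b:
  At b: \Diamond p \to \Box r is true, so \neg (\Diamond p \to \Box r) is false.
    At b: \Diamond p is false, \Box r is true, so \Diamond p \to \Box r is true.
      At b: \Diamond p requires p at some successor in {b}.
        At b: p is false.
      So \Diamond p is false at b.
      At b: \Box r requires r at every successor {b}.
        At b: r is true.
      So \Box r is true at b.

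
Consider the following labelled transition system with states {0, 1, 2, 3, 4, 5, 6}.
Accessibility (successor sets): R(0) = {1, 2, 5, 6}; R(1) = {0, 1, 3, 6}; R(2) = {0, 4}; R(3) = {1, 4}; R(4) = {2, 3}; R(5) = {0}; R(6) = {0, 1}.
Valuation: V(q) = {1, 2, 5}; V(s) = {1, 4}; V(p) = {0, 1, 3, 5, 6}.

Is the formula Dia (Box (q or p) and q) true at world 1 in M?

At 1: Dia (Box (q or p) and q) requires Box (q or p) and q at some successor in {0, 1, 3, 6}.
  Box (q or p) and q holds at 1, so Dia (Box (q or p) and q) is true at 1.
    At 1: Box (q or p) is true, q is true, so Box (q or p) and q is true.
      At 1: Box (q or p) requires q or p at every successor {0, 1, 3, 6}.
        At 0: q or p is true.
        At 1: q or p is true.
        At 3: q or p is true.
        At 6: q or p is true.
      So Box (q or p) is true at 1.

Yes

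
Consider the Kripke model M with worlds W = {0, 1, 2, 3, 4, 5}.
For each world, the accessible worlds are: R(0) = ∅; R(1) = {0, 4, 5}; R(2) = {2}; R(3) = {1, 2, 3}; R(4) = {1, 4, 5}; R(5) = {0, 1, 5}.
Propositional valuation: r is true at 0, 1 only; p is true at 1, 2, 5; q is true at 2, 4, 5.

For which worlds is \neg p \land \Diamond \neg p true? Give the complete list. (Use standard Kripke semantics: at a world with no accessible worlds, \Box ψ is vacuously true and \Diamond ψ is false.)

Let φ = \neg p \land \Diamond \neg p. Evaluate φ at each world:
  0 (successors ∅): φ is false.
  1 (successors {0, 4, 5}): φ is false.
  2 (successors {2}): φ is false.
  3 (successors {1, 2, 3}): φ is true.
  4 (successors {1, 4, 5}): φ is true.
  5 (successors {0, 1, 5}): φ is false.
For instance, at 1:
  At 1: \neg p is false, \Diamond \neg p is true, so \neg p \land \Diamond \neg p is false.
    At 1: \Diamond \neg p requires \neg p at some successor in {0, 4, 5}.
      \neg p holds at 0, so \Diamond \neg p is true at 1.
Satisfying worlds: {3, 4}

3, 4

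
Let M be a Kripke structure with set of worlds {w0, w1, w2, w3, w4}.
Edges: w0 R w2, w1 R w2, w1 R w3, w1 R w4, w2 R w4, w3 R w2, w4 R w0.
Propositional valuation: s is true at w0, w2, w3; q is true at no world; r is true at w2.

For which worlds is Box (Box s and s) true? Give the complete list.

w4

Recall that Box ψ holds at a world iff ψ holds at every accessible world, and Dia ψ holds iff ψ holds at some accessible world.
Let φ = Box (Box s and s). Evaluate φ at each world:
  w0 (successors {w2}): φ is false.
  w1 (successors {w2, w3, w4}): φ is false.
  w2 (successors {w4}): φ is false.
  w3 (successors {w2}): φ is false.
  w4 (successors {w0}): φ is true.
For instance, at w2:
  At w2: Box (Box s and s) requires Box s and s at every successor {w4}.
    Box s and s fails at w4, so Box (Box s and s) is false at w2.
      At w4: Box s is true, s is false, so Box s and s is false.
Satisfying worlds: {w4}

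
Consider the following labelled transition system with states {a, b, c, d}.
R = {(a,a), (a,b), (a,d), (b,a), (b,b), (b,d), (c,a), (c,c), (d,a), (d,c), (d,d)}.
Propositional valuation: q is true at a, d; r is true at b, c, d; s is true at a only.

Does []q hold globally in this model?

No

Let φ = []q. Evaluate φ at each world:
  a (successors {a, b, d}): φ is false.
  b (successors {a, b, d}): φ is false.
  c (successors {a, c}): φ is false.
  d (successors {a, c, d}): φ is false.
Detail at a (counterexample):
  At a: []q requires q at every successor {a, b, d}.
    q fails at b, so []q is false at a.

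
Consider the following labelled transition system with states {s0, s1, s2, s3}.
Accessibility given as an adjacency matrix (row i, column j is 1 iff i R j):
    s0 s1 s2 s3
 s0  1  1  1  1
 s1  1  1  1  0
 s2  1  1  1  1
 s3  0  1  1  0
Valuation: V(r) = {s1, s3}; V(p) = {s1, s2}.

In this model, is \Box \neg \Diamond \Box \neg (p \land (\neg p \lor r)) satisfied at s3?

Recall that \Box ψ holds at a world iff ψ holds at every accessible world, and \Diamond ψ holds iff ψ holds at some accessible world.
At s3: \Box \neg \Diamond \Box \neg (p \land (\neg p \lor r)) requires \neg \Diamond \Box \neg (p \land (\neg p \lor r)) at every successor {s1, s2}.
    At s1: \Diamond \Box \neg (p \land (\neg p \lor r)) is false, so \neg \Diamond \Box \neg (p \land (\neg p \lor r)) is true.
      At s1: \Diamond \Box \neg (p \land (\neg p \lor r)) requires \Box \neg (p \land (\neg p \lor r)) at some successor in {s0, s1, s2}.
        At s0: \Box \neg (p \land (\neg p \lor r)) is false.
        At s1: \Box \neg (p \land (\neg p \lor r)) is false.
        At s2: \Box \neg (p \land (\neg p \lor r)) is false.
      So \Diamond \Box \neg (p \land (\neg p \lor r)) is false at s1.
    At s2: \Diamond \Box \neg (p \land (\neg p \lor r)) is false, so \neg \Diamond \Box \neg (p \land (\neg p \lor r)) is true.
      At s2: \Diamond \Box \neg (p \land (\neg p \lor r)) requires \Box \neg (p \land (\neg p \lor r)) at some successor in {s0, s1, s2, s3}.
        At s0: \Box \neg (p \land (\neg p \lor r)) is false.
        At s1: \Box \neg (p \land (\neg p \lor r)) is false.
        At s2: \Box \neg (p \land (\neg p \lor r)) is false.
        At s3: \Box \neg (p \land (\neg p \lor r)) is false.
      So \Diamond \Box \neg (p \land (\neg p \lor r)) is false at s2.
So \Box \neg \Diamond \Box \neg (p \land (\neg p \lor r)) is true at s3.

Yes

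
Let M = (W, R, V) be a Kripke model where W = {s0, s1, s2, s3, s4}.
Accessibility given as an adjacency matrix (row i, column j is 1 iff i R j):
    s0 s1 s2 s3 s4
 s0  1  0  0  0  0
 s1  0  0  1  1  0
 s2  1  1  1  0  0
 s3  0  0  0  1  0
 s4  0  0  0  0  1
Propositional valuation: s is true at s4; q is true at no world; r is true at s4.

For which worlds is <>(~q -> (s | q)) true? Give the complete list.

Let φ = <>(~q -> (s | q)). Evaluate φ at each world:
  s0 (successors {s0}): φ is false.
  s1 (successors {s2, s3}): φ is false.
  s2 (successors {s0, s1, s2}): φ is false.
  s3 (successors {s3}): φ is false.
  s4 (successors {s4}): φ is true.
For instance, at s3:
  At s3: <>(~q -> (s | q)) requires ~q -> (s | q) at some successor in {s3}.
    At s3: ~q -> (s | q) is false.
  So <>(~q -> (s | q)) is false at s3.
Satisfying worlds: {s4}

s4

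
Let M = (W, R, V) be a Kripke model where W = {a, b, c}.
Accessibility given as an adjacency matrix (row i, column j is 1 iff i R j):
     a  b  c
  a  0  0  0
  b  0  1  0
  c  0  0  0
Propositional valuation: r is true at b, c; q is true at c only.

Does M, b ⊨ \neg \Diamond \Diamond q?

Yes

Recall that \Diamond ψ holds at a world iff ψ holds at some accessible world.
At b: \Diamond \Diamond q is false, so \neg \Diamond \Diamond q is true.
  At b: \Diamond \Diamond q requires \Diamond q at some successor in {b}.
    At b: \Diamond q is false.
  So \Diamond \Diamond q is false at b.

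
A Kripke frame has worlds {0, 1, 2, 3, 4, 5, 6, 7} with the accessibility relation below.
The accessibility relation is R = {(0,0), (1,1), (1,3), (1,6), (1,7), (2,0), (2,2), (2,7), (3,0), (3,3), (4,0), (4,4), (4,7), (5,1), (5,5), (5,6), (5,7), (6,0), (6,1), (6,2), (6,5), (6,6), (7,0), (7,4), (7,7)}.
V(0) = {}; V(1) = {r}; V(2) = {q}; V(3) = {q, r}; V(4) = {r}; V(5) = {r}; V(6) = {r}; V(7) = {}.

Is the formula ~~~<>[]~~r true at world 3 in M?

Yes

Recall that []ψ holds at a world iff ψ holds at every accessible world, and <>ψ holds iff ψ holds at some accessible world.
At 3: ~~<>[]~~r is false, so ~~~<>[]~~r is true.
  At 3: ~<>[]~~r is true, so ~~<>[]~~r is false.
    At 3: <>[]~~r is false, so ~<>[]~~r is true.
      At 3: <>[]~~r requires []~~r at some successor in {0, 3}.
        At 0: []~~r is false.
        At 3: []~~r is false.
      So <>[]~~r is false at 3.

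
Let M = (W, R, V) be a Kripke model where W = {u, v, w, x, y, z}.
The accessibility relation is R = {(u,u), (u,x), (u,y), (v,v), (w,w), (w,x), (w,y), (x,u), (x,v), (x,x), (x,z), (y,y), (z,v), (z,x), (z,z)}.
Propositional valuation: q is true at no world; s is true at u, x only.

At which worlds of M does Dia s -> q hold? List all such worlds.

Recall that Dia ψ holds at a world iff ψ holds at some accessible world.
Let φ = Dia s -> q. Evaluate φ at each world:
  u (successors {u, x, y}): φ is false.
  v (successors {v}): φ is true.
  w (successors {w, x, y}): φ is false.
  x (successors {u, v, x, z}): φ is false.
  y (successors {y}): φ is true.
  z (successors {v, x, z}): φ is false.
For instance, at z:
  At z: Dia s is true, q is false, so Dia s -> q is false.
    At z: Dia s requires s at some successor in {v, x, z}.
      s holds at x, so Dia s is true at z.
Satisfying worlds: {v, y}

v, y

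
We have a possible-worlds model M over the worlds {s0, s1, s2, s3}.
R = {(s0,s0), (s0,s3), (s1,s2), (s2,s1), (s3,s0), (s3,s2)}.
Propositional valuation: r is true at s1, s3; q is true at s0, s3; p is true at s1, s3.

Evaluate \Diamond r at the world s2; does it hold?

Recall that \Diamond ψ holds at a world iff ψ holds at some accessible world.
At s2: \Diamond r requires r at some successor in {s1}.
  r holds at s1, so \Diamond r is true at s2.

Yes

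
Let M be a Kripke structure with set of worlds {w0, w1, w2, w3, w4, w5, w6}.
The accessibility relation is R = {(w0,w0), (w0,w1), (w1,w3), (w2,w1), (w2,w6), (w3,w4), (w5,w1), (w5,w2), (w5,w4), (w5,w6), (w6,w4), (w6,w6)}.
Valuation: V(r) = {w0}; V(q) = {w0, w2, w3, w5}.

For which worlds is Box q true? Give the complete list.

w1, w4

Let φ = Box q. Evaluate φ at each world:
  w0 (successors {w0, w1}): φ is false.
  w1 (successors {w3}): φ is true.
  w2 (successors {w1, w6}): φ is false.
  w3 (successors {w4}): φ is false.
  w4 (successors ∅): φ is true.
  w5 (successors {w1, w2, w4, w6}): φ is false.
  w6 (successors {w4, w6}): φ is false.
For instance, at w2:
  At w2: Box q requires q at every successor {w1, w6}.
    q fails at w1, so Box q is false at w2.
Satisfying worlds: {w1, w4}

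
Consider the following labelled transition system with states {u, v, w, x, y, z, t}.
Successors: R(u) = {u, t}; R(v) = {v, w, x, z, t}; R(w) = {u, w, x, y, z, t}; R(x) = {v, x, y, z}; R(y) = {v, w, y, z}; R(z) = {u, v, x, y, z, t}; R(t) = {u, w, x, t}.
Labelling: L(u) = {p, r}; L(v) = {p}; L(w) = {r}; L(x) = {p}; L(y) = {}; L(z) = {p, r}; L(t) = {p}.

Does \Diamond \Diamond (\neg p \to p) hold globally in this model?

Recall that \Diamond ψ holds at a world iff ψ holds at some accessible world.
Let φ = \Diamond \Diamond (\neg p \to p). Evaluate φ at each world:
  u (successors {u, t}): φ is true.
  v (successors {v, w, x, z, t}): φ is true.
  w (successors {u, w, x, y, z, t}): φ is true.
  x (successors {v, x, y, z}): φ is true.
  y (successors {v, w, y, z}): φ is true.
  z (successors {u, v, x, y, z, t}): φ is true.
  t (successors {u, w, x, t}): φ is true.
For instance, at z:
  At z: \Diamond \Diamond (\neg p \to p) requires \Diamond (\neg p \to p) at some successor in {u, v, x, y, z, t}.
    \Diamond (\neg p \to p) holds at u, so \Diamond \Diamond (\neg p \to p) is true at z.
      At u: \Diamond (\neg p \to p) requires \neg p \to p at some successor in {u, t}.
        \neg p \to p holds at u, so \Diamond (\neg p \to p) is true at u.

Yes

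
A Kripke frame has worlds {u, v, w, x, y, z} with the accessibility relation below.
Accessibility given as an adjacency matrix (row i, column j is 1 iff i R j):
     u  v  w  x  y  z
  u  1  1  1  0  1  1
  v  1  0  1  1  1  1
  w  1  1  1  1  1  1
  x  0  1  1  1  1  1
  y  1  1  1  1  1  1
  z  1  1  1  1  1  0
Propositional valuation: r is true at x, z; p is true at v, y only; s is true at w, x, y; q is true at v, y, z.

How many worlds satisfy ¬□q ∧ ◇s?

Recall that □ψ holds at a world iff ψ holds at every accessible world, and ◇ψ holds iff ψ holds at some accessible world.
Let φ = ¬□q ∧ ◇s. Evaluate φ at each world:
  u (successors {u, v, w, y, z}): φ is true.
  v (successors {u, w, x, y, z}): φ is true.
  w (successors {u, v, w, x, y, z}): φ is true.
  x (successors {v, w, x, y, z}): φ is true.
  y (successors {u, v, w, x, y, z}): φ is true.
  z (successors {u, v, w, x, y}): φ is true.
For instance, at x:
  At x: ¬□q is true, ◇s is true, so ¬□q ∧ ◇s is true.
    At x: □q is false, so ¬□q is true.
      At x: □q requires q at every successor {v, w, x, y, z}.
        q fails at w, so □q is false at x.
    At x: ◇s requires s at some successor in {v, w, x, y, z}.
      s holds at w, so ◇s is true at x.
Satisfying worlds: {u, v, w, x, y, z}

6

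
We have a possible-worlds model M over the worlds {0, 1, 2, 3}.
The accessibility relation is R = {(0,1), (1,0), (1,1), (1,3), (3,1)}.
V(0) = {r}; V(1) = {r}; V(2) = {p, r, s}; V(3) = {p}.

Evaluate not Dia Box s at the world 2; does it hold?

Yes

At 2: Dia Box s is false, so not Dia Box s is true.
  At 2: no accessible worlds, so Dia Box s is false.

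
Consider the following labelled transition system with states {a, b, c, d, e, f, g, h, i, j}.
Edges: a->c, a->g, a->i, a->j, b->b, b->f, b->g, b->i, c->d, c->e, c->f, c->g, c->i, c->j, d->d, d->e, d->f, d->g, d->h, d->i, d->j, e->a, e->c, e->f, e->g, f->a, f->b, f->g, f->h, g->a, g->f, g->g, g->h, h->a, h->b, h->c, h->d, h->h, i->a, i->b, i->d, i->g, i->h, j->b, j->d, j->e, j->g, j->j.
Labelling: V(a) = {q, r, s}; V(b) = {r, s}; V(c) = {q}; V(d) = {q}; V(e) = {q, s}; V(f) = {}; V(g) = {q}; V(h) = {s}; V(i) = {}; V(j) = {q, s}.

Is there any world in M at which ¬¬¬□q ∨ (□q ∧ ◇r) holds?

Let φ = ¬¬¬□q ∨ (□q ∧ ◇r). Evaluate φ at each world:
  a (successors {c, g, i, j}): φ is true.
  b (successors {b, f, g, i}): φ is true.
  c (successors {d, e, f, g, i, j}): φ is true.
  d (successors {d, e, f, g, h, i, j}): φ is true.
  e (successors {a, c, f, g}): φ is true.
  f (successors {a, b, g, h}): φ is true.
  g (successors {a, f, g, h}): φ is true.
  h (successors {a, b, c, d, h}): φ is true.
  i (successors {a, b, d, g, h}): φ is true.
  j (successors {b, d, e, g, j}): φ is true.
Detail at a (witness):
  At a: ¬¬¬□q is true, □q ∧ ◇r is false, so ¬¬¬□q ∨ (□q ∧ ◇r) is true.
    At a: ¬¬□q is false, so ¬¬¬□q is true.
      At a: ¬□q is true, so ¬¬□q is false.
    At a: □q is false, ◇r is false, so □q ∧ ◇r is false.
      At a: □q requires q at every successor {c, g, i, j}.
        q fails at i, so □q is false at a.
      At a: ◇r requires r at some successor in {c, g, i, j}.
        At c: r is false.
        At g: r is false.
        At i: r is false.
        At j: r is false.
      So ◇r is false at a.

Yes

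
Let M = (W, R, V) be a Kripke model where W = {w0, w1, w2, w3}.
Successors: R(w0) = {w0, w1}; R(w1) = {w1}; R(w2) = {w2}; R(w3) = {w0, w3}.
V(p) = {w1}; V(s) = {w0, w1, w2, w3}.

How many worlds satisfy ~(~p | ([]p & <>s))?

Let φ = ~(~p | ([]p & <>s)). Evaluate φ at each world:
  w0 (successors {w0, w1}): φ is false.
  w1 (successors {w1}): φ is false.
  w2 (successors {w2}): φ is false.
  w3 (successors {w0, w3}): φ is false.
For instance, at w0:
  At w0: ~p | ([]p & <>s) is true, so ~(~p | ([]p & <>s)) is false.
    At w0: ~p is true, []p & <>s is false, so ~p | ([]p & <>s) is true.
      At w0: []p is false, <>s is true, so []p & <>s is false.
Satisfying worlds: none.

0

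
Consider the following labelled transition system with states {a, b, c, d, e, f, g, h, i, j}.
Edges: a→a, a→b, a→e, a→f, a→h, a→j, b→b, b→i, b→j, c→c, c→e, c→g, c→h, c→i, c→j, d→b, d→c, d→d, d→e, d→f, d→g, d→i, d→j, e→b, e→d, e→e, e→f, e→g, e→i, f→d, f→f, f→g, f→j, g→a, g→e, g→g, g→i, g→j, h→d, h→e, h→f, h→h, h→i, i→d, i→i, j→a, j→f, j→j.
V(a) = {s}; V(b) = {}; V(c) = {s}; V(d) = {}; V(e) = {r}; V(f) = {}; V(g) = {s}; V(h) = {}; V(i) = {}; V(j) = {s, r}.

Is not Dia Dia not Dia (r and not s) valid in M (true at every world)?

No

Recall that Dia ψ holds at a world iff ψ holds at some accessible world.
Let φ = not Dia Dia not Dia (r and not s). Evaluate φ at each world:
  a (successors {a, b, e, f, h, j}): φ is false.
  b (successors {b, i, j}): φ is false.
  c (successors {c, e, g, h, i, j}): φ is false.
  d (successors {b, c, d, e, f, g, i, j}): φ is false.
  e (successors {b, d, e, f, g, i}): φ is false.
  f (successors {d, f, g, j}): φ is false.
  g (successors {a, e, g, i, j}): φ is false.
  h (successors {d, e, f, h, i}): φ is false.
  i (successors {d, i}): φ is false.
  j (successors {a, f, j}): φ is false.
Detail at a (counterexample):
  At a: Dia Dia not Dia (r and not s) is true, so not Dia Dia not Dia (r and not s) is false.
    At a: Dia Dia not Dia (r and not s) requires Dia not Dia (r and not s) at some successor in {a, b, e, f, h, j}.
      Dia not Dia (r and not s) holds at a, so Dia Dia not Dia (r and not s) is true at a.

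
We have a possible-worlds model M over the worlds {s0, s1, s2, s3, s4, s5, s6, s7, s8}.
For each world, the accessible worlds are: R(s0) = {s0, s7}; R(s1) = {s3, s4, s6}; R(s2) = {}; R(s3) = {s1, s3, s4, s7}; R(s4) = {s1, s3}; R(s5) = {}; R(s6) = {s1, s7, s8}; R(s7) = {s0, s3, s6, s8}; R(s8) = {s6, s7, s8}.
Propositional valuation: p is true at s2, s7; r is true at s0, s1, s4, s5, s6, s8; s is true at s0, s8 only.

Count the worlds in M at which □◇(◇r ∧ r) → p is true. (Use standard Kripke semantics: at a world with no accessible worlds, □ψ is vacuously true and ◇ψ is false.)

Recall that □ψ holds at a world iff ψ holds at every accessible world, and ◇ψ holds iff ψ holds at some accessible world.
Let φ = □◇(◇r ∧ r) → p. Evaluate φ at each world:
  s0 (successors {s0, s7}): φ is false.
  s1 (successors {s3, s4, s6}): φ is false.
  s2 (successors ∅): φ is true.
  s3 (successors {s1, s3, s4, s7}): φ is false.
  s4 (successors {s1, s3}): φ is false.
  s5 (successors ∅): φ is false.
  s6 (successors {s1, s7, s8}): φ is false.
  s7 (successors {s0, s3, s6, s8}): φ is true.
  s8 (successors {s6, s7, s8}): φ is false.
For instance, at s0:
  At s0: □◇(◇r ∧ r) is true, p is false, so □◇(◇r ∧ r) → p is false.
    At s0: □◇(◇r ∧ r) requires ◇(◇r ∧ r) at every successor {s0, s7}.
      At s0: ◇(◇r ∧ r) is true.
      At s7: ◇(◇r ∧ r) is true.
    So □◇(◇r ∧ r) is true at s0.
Satisfying worlds: {s2, s7}

2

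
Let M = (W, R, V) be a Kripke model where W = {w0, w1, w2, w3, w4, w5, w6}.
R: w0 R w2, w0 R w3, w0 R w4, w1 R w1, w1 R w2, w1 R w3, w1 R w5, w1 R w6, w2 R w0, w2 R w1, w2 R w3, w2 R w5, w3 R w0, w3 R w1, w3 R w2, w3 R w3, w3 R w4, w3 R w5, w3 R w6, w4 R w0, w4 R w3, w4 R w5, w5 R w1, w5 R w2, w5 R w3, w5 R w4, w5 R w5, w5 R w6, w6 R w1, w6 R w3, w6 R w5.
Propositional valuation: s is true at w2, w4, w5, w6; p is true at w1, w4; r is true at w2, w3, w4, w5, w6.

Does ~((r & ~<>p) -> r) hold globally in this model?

Recall that <>ψ holds at a world iff ψ holds at some accessible world.
Let φ = ~((r & ~<>p) -> r). Evaluate φ at each world:
  w0 (successors {w2, w3, w4}): φ is false.
  w1 (successors {w1, w2, w3, w5, w6}): φ is false.
  w2 (successors {w0, w1, w3, w5}): φ is false.
  w3 (successors {w0, w1, w2, w3, w4, w5, w6}): φ is false.
  w4 (successors {w0, w3, w5}): φ is false.
  w5 (successors {w1, w2, w3, w4, w5, w6}): φ is false.
  w6 (successors {w1, w3, w5}): φ is false.
Detail at w0 (counterexample):
  At w0: (r & ~<>p) -> r is true, so ~((r & ~<>p) -> r) is false.
    At w0: r & ~<>p is false, r is false, so (r & ~<>p) -> r is true.
      At w0: r is false, ~<>p is false, so r & ~<>p is false.

No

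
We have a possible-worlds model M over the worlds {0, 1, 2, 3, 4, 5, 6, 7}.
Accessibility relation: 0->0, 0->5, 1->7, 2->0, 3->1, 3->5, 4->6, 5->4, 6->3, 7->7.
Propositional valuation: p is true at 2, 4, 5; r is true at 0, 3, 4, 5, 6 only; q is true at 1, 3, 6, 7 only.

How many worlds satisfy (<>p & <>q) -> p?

Recall that <>ψ holds at a world iff ψ holds at some accessible world.
Let φ = (<>p & <>q) -> p. Evaluate φ at each world:
  0 (successors {0, 5}): φ is true.
  1 (successors {7}): φ is true.
  2 (successors {0}): φ is true.
  3 (successors {1, 5}): φ is false.
  4 (successors {6}): φ is true.
  5 (successors {4}): φ is true.
  6 (successors {3}): φ is true.
  7 (successors {7}): φ is true.
For instance, at 1:
  At 1: <>p & <>q is false, p is false, so (<>p & <>q) -> p is true.
    At 1: <>p is false, <>q is true, so <>p & <>q is false.
      At 1: <>p requires p at some successor in {7}.
        At 7: p is false.
      So <>p is false at 1.
      At 1: <>q requires q at some successor in {7}.
        q holds at 7, so <>q is true at 1.
Satisfying worlds: {0, 1, 2, 4, 5, 6, 7}

7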